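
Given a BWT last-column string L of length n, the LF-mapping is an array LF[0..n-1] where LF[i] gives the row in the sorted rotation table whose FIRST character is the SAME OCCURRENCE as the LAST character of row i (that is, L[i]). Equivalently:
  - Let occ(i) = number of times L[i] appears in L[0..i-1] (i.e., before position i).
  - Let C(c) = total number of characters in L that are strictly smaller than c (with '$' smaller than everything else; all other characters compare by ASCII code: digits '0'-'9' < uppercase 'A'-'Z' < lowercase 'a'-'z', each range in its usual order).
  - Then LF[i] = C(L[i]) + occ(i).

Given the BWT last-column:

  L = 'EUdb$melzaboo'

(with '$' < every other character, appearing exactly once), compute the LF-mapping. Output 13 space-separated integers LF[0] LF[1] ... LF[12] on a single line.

Answer: 1 2 6 4 0 9 7 8 12 3 5 10 11

Derivation:
Char counts: '$':1, 'E':1, 'U':1, 'a':1, 'b':2, 'd':1, 'e':1, 'l':1, 'm':1, 'o':2, 'z':1
C (first-col start): C('$')=0, C('E')=1, C('U')=2, C('a')=3, C('b')=4, C('d')=6, C('e')=7, C('l')=8, C('m')=9, C('o')=10, C('z')=12
L[0]='E': occ=0, LF[0]=C('E')+0=1+0=1
L[1]='U': occ=0, LF[1]=C('U')+0=2+0=2
L[2]='d': occ=0, LF[2]=C('d')+0=6+0=6
L[3]='b': occ=0, LF[3]=C('b')+0=4+0=4
L[4]='$': occ=0, LF[4]=C('$')+0=0+0=0
L[5]='m': occ=0, LF[5]=C('m')+0=9+0=9
L[6]='e': occ=0, LF[6]=C('e')+0=7+0=7
L[7]='l': occ=0, LF[7]=C('l')+0=8+0=8
L[8]='z': occ=0, LF[8]=C('z')+0=12+0=12
L[9]='a': occ=0, LF[9]=C('a')+0=3+0=3
L[10]='b': occ=1, LF[10]=C('b')+1=4+1=5
L[11]='o': occ=0, LF[11]=C('o')+0=10+0=10
L[12]='o': occ=1, LF[12]=C('o')+1=10+1=11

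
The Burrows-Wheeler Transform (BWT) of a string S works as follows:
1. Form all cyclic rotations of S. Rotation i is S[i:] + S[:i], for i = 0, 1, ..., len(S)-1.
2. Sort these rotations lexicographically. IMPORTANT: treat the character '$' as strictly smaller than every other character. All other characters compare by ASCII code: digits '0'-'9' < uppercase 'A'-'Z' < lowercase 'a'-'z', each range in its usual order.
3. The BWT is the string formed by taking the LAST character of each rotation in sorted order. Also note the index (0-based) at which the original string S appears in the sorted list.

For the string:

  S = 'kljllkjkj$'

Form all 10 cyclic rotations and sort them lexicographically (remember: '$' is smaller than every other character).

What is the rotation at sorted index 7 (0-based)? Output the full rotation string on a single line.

Answer: ljllkjkj$k

Derivation:
All 10 rotations (rotation i = S[i:]+S[:i]):
  rot[0] = kljllkjkj$
  rot[1] = ljllkjkj$k
  rot[2] = jllkjkj$kl
  rot[3] = llkjkj$klj
  rot[4] = lkjkj$kljl
  rot[5] = kjkj$kljll
  rot[6] = jkj$kljllk
  rot[7] = kj$kljllkj
  rot[8] = j$kljllkjk
  rot[9] = $kljllkjkj
Sorted (with $ < everything):
  sorted[0] = $kljllkjkj
  sorted[1] = j$kljllkjk
  sorted[2] = jkj$kljllk
  sorted[3] = jllkjkj$kl
  sorted[4] = kj$kljllkj
  sorted[5] = kjkj$kljll
  sorted[6] = kljllkjkj$
  sorted[7] = ljllkjkj$k
  sorted[8] = lkjkj$kljl
  sorted[9] = llkjkj$klj
sorted[7] = ljllkjkj$k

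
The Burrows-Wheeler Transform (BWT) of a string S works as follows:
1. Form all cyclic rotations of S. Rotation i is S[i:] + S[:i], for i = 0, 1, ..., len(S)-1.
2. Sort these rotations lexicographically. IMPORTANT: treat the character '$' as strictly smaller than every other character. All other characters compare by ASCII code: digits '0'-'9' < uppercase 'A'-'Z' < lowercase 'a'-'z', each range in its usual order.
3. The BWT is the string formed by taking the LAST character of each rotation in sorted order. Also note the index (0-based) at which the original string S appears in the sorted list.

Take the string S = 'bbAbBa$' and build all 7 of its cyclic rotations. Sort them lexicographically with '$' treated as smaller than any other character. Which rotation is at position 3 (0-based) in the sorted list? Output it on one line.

All 7 rotations (rotation i = S[i:]+S[:i]):
  rot[0] = bbAbBa$
  rot[1] = bAbBa$b
  rot[2] = AbBa$bb
  rot[3] = bBa$bbA
  rot[4] = Ba$bbAb
  rot[5] = a$bbAbB
  rot[6] = $bbAbBa
Sorted (with $ < everything):
  sorted[0] = $bbAbBa
  sorted[1] = AbBa$bb
  sorted[2] = Ba$bbAb
  sorted[3] = a$bbAbB
  sorted[4] = bAbBa$b
  sorted[5] = bBa$bbA
  sorted[6] = bbAbBa$
sorted[3] = a$bbAbB

Answer: a$bbAbB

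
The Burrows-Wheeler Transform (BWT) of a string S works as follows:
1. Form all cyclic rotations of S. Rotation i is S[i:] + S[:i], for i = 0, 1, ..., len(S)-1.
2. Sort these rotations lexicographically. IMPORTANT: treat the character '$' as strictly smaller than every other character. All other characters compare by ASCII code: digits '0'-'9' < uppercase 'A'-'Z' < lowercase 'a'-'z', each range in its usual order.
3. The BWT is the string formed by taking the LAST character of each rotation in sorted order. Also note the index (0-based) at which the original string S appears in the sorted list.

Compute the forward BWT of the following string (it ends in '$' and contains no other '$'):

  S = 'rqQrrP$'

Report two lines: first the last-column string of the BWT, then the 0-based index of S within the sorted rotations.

Answer: Prqrr$Q
5

Derivation:
All 7 rotations (rotation i = S[i:]+S[:i]):
  rot[0] = rqQrrP$
  rot[1] = qQrrP$r
  rot[2] = QrrP$rq
  rot[3] = rrP$rqQ
  rot[4] = rP$rqQr
  rot[5] = P$rqQrr
  rot[6] = $rqQrrP
Sorted (with $ < everything):
  sorted[0] = $rqQrrP  (last char: 'P')
  sorted[1] = P$rqQrr  (last char: 'r')
  sorted[2] = QrrP$rq  (last char: 'q')
  sorted[3] = qQrrP$r  (last char: 'r')
  sorted[4] = rP$rqQr  (last char: 'r')
  sorted[5] = rqQrrP$  (last char: '$')
  sorted[6] = rrP$rqQ  (last char: 'Q')
Last column: Prqrr$Q
Original string S is at sorted index 5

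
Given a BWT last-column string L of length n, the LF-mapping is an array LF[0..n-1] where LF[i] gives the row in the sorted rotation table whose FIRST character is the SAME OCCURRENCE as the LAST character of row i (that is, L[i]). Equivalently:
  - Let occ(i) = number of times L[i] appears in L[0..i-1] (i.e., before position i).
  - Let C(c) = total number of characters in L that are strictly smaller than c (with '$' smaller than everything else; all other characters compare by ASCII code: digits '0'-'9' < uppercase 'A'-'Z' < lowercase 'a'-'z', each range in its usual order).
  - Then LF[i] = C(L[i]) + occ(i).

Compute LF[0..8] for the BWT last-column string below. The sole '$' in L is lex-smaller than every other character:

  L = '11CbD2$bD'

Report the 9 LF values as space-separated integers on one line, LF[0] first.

Char counts: '$':1, '1':2, '2':1, 'C':1, 'D':2, 'b':2
C (first-col start): C('$')=0, C('1')=1, C('2')=3, C('C')=4, C('D')=5, C('b')=7
L[0]='1': occ=0, LF[0]=C('1')+0=1+0=1
L[1]='1': occ=1, LF[1]=C('1')+1=1+1=2
L[2]='C': occ=0, LF[2]=C('C')+0=4+0=4
L[3]='b': occ=0, LF[3]=C('b')+0=7+0=7
L[4]='D': occ=0, LF[4]=C('D')+0=5+0=5
L[5]='2': occ=0, LF[5]=C('2')+0=3+0=3
L[6]='$': occ=0, LF[6]=C('$')+0=0+0=0
L[7]='b': occ=1, LF[7]=C('b')+1=7+1=8
L[8]='D': occ=1, LF[8]=C('D')+1=5+1=6

Answer: 1 2 4 7 5 3 0 8 6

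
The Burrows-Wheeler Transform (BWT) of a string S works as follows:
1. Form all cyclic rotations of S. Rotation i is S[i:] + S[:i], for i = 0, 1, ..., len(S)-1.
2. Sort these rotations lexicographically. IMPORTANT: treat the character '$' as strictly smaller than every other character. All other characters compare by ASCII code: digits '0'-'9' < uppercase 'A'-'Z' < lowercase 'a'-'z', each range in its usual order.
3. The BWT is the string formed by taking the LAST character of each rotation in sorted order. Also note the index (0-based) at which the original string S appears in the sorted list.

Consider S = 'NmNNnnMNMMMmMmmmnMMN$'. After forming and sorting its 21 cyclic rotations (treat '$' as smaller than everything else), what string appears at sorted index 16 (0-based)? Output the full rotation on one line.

All 21 rotations (rotation i = S[i:]+S[:i]):
  rot[0] = NmNNnnMNMMMmMmmmnMMN$
  rot[1] = mNNnnMNMMMmMmmmnMMN$N
  rot[2] = NNnnMNMMMmMmmmnMMN$Nm
  rot[3] = NnnMNMMMmMmmmnMMN$NmN
  rot[4] = nnMNMMMmMmmmnMMN$NmNN
  rot[5] = nMNMMMmMmmmnMMN$NmNNn
  rot[6] = MNMMMmMmmmnMMN$NmNNnn
  rot[7] = NMMMmMmmmnMMN$NmNNnnM
  rot[8] = MMMmMmmmnMMN$NmNNnnMN
  rot[9] = MMmMmmmnMMN$NmNNnnMNM
  rot[10] = MmMmmmnMMN$NmNNnnMNMM
  rot[11] = mMmmmnMMN$NmNNnnMNMMM
  rot[12] = MmmmnMMN$NmNNnnMNMMMm
  rot[13] = mmmnMMN$NmNNnnMNMMMmM
  rot[14] = mmnMMN$NmNNnnMNMMMmMm
  rot[15] = mnMMN$NmNNnnMNMMMmMmm
  rot[16] = nMMN$NmNNnnMNMMMmMmmm
  rot[17] = MMN$NmNNnnMNMMMmMmmmn
  rot[18] = MN$NmNNnnMNMMMmMmmmnM
  rot[19] = N$NmNNnnMNMMMmMmmmnMM
  rot[20] = $NmNNnnMNMMMmMmmmnMMN
Sorted (with $ < everything):
  sorted[0] = $NmNNnnMNMMMmMmmmnMMN
  sorted[1] = MMMmMmmmnMMN$NmNNnnMN
  sorted[2] = MMN$NmNNnnMNMMMmMmmmn
  sorted[3] = MMmMmmmnMMN$NmNNnnMNM
  sorted[4] = MN$NmNNnnMNMMMmMmmmnM
  sorted[5] = MNMMMmMmmmnMMN$NmNNnn
  sorted[6] = MmMmmmnMMN$NmNNnnMNMM
  sorted[7] = MmmmnMMN$NmNNnnMNMMMm
  sorted[8] = N$NmNNnnMNMMMmMmmmnMM
  sorted[9] = NMMMmMmmmnMMN$NmNNnnM
  sorted[10] = NNnnMNMMMmMmmmnMMN$Nm
  sorted[11] = NmNNnnMNMMMmMmmmnMMN$
  sorted[12] = NnnMNMMMmMmmmnMMN$NmN
  sorted[13] = mMmmmnMMN$NmNNnnMNMMM
  sorted[14] = mNNnnMNMMMmMmmmnMMN$N
  sorted[15] = mmmnMMN$NmNNnnMNMMMmM
  sorted[16] = mmnMMN$NmNNnnMNMMMmMm
  sorted[17] = mnMMN$NmNNnnMNMMMmMmm
  sorted[18] = nMMN$NmNNnnMNMMMmMmmm
  sorted[19] = nMNMMMmMmmmnMMN$NmNNn
  sorted[20] = nnMNMMMmMmmmnMMN$NmNN
sorted[16] = mmnMMN$NmNNnnMNMMMmMm

Answer: mmnMMN$NmNNnnMNMMMmMm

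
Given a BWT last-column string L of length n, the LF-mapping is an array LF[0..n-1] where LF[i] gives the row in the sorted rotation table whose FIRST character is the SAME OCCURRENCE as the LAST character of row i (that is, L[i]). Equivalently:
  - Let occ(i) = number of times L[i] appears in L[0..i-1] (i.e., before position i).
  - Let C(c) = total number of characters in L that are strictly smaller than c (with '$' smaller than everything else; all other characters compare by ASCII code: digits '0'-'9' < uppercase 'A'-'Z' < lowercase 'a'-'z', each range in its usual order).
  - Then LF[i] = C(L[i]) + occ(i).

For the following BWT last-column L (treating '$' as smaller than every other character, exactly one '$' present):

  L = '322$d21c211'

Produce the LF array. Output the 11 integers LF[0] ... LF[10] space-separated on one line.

Answer: 8 4 5 0 10 6 1 9 7 2 3

Derivation:
Char counts: '$':1, '1':3, '2':4, '3':1, 'c':1, 'd':1
C (first-col start): C('$')=0, C('1')=1, C('2')=4, C('3')=8, C('c')=9, C('d')=10
L[0]='3': occ=0, LF[0]=C('3')+0=8+0=8
L[1]='2': occ=0, LF[1]=C('2')+0=4+0=4
L[2]='2': occ=1, LF[2]=C('2')+1=4+1=5
L[3]='$': occ=0, LF[3]=C('$')+0=0+0=0
L[4]='d': occ=0, LF[4]=C('d')+0=10+0=10
L[5]='2': occ=2, LF[5]=C('2')+2=4+2=6
L[6]='1': occ=0, LF[6]=C('1')+0=1+0=1
L[7]='c': occ=0, LF[7]=C('c')+0=9+0=9
L[8]='2': occ=3, LF[8]=C('2')+3=4+3=7
L[9]='1': occ=1, LF[9]=C('1')+1=1+1=2
L[10]='1': occ=2, LF[10]=C('1')+2=1+2=3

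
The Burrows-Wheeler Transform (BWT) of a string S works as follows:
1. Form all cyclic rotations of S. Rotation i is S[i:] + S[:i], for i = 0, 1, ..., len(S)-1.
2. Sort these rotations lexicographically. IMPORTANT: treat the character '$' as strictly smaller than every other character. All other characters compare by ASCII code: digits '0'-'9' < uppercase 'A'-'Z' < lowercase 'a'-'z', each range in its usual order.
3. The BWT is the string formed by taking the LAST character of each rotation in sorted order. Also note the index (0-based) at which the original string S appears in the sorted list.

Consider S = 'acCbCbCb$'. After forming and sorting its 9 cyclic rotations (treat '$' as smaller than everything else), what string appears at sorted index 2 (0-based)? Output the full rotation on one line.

Answer: CbCb$acCb

Derivation:
All 9 rotations (rotation i = S[i:]+S[:i]):
  rot[0] = acCbCbCb$
  rot[1] = cCbCbCb$a
  rot[2] = CbCbCb$ac
  rot[3] = bCbCb$acC
  rot[4] = CbCb$acCb
  rot[5] = bCb$acCbC
  rot[6] = Cb$acCbCb
  rot[7] = b$acCbCbC
  rot[8] = $acCbCbCb
Sorted (with $ < everything):
  sorted[0] = $acCbCbCb
  sorted[1] = Cb$acCbCb
  sorted[2] = CbCb$acCb
  sorted[3] = CbCbCb$ac
  sorted[4] = acCbCbCb$
  sorted[5] = b$acCbCbC
  sorted[6] = bCb$acCbC
  sorted[7] = bCbCb$acC
  sorted[8] = cCbCbCb$a
sorted[2] = CbCb$acCb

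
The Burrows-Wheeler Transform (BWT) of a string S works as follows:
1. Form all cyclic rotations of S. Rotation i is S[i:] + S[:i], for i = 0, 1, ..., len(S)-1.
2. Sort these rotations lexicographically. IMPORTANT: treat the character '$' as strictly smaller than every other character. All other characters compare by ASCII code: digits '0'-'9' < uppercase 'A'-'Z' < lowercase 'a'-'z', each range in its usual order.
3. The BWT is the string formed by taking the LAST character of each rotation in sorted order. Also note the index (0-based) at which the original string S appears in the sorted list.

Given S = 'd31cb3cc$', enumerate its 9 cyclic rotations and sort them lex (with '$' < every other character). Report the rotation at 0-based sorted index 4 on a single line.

Answer: b3cc$d31c

Derivation:
All 9 rotations (rotation i = S[i:]+S[:i]):
  rot[0] = d31cb3cc$
  rot[1] = 31cb3cc$d
  rot[2] = 1cb3cc$d3
  rot[3] = cb3cc$d31
  rot[4] = b3cc$d31c
  rot[5] = 3cc$d31cb
  rot[6] = cc$d31cb3
  rot[7] = c$d31cb3c
  rot[8] = $d31cb3cc
Sorted (with $ < everything):
  sorted[0] = $d31cb3cc
  sorted[1] = 1cb3cc$d3
  sorted[2] = 31cb3cc$d
  sorted[3] = 3cc$d31cb
  sorted[4] = b3cc$d31c
  sorted[5] = c$d31cb3c
  sorted[6] = cb3cc$d31
  sorted[7] = cc$d31cb3
  sorted[8] = d31cb3cc$
sorted[4] = b3cc$d31c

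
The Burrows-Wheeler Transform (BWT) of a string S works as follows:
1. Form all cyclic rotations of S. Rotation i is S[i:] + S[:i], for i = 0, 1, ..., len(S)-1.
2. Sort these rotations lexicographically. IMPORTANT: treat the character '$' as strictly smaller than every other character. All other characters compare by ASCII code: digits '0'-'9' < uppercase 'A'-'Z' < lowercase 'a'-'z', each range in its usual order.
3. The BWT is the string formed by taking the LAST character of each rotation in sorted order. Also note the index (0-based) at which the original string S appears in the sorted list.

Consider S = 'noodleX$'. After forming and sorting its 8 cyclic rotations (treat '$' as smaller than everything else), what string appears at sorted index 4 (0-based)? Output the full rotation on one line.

Answer: leX$nood

Derivation:
All 8 rotations (rotation i = S[i:]+S[:i]):
  rot[0] = noodleX$
  rot[1] = oodleX$n
  rot[2] = odleX$no
  rot[3] = dleX$noo
  rot[4] = leX$nood
  rot[5] = eX$noodl
  rot[6] = X$noodle
  rot[7] = $noodleX
Sorted (with $ < everything):
  sorted[0] = $noodleX
  sorted[1] = X$noodle
  sorted[2] = dleX$noo
  sorted[3] = eX$noodl
  sorted[4] = leX$nood
  sorted[5] = noodleX$
  sorted[6] = odleX$no
  sorted[7] = oodleX$n
sorted[4] = leX$nood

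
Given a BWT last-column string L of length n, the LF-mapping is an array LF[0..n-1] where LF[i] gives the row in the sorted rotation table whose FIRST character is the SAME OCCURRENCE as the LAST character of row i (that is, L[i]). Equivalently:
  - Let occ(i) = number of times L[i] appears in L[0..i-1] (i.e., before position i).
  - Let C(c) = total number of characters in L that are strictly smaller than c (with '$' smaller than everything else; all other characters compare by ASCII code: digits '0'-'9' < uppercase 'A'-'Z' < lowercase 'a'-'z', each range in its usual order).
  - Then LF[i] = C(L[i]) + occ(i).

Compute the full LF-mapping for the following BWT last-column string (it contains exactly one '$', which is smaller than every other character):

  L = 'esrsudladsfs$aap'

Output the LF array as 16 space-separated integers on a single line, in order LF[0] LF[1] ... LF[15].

Char counts: '$':1, 'a':3, 'd':2, 'e':1, 'f':1, 'l':1, 'p':1, 'r':1, 's':4, 'u':1
C (first-col start): C('$')=0, C('a')=1, C('d')=4, C('e')=6, C('f')=7, C('l')=8, C('p')=9, C('r')=10, C('s')=11, C('u')=15
L[0]='e': occ=0, LF[0]=C('e')+0=6+0=6
L[1]='s': occ=0, LF[1]=C('s')+0=11+0=11
L[2]='r': occ=0, LF[2]=C('r')+0=10+0=10
L[3]='s': occ=1, LF[3]=C('s')+1=11+1=12
L[4]='u': occ=0, LF[4]=C('u')+0=15+0=15
L[5]='d': occ=0, LF[5]=C('d')+0=4+0=4
L[6]='l': occ=0, LF[6]=C('l')+0=8+0=8
L[7]='a': occ=0, LF[7]=C('a')+0=1+0=1
L[8]='d': occ=1, LF[8]=C('d')+1=4+1=5
L[9]='s': occ=2, LF[9]=C('s')+2=11+2=13
L[10]='f': occ=0, LF[10]=C('f')+0=7+0=7
L[11]='s': occ=3, LF[11]=C('s')+3=11+3=14
L[12]='$': occ=0, LF[12]=C('$')+0=0+0=0
L[13]='a': occ=1, LF[13]=C('a')+1=1+1=2
L[14]='a': occ=2, LF[14]=C('a')+2=1+2=3
L[15]='p': occ=0, LF[15]=C('p')+0=9+0=9

Answer: 6 11 10 12 15 4 8 1 5 13 7 14 0 2 3 9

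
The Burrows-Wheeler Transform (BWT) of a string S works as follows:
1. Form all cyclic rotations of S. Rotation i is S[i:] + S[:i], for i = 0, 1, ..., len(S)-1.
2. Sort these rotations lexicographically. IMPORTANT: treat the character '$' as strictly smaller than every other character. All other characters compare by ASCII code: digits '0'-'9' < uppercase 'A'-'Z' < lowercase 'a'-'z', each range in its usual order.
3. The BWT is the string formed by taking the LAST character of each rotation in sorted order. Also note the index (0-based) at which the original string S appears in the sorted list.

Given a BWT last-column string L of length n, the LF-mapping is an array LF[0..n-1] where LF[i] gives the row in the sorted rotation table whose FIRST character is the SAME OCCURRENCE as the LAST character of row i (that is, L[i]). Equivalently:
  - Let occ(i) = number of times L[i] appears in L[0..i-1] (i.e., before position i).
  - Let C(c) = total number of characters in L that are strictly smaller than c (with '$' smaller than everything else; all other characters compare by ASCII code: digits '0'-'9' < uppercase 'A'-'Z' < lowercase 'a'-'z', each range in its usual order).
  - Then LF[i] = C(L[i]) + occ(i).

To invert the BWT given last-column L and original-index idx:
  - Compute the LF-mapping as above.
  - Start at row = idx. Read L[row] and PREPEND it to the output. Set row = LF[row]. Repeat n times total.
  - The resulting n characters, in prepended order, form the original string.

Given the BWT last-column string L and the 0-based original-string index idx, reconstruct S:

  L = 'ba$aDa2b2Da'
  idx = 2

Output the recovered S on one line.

Answer: 2abaa2aDDb$

Derivation:
LF mapping: 9 5 0 6 3 7 1 10 2 4 8
Walk LF starting at row 2, prepending L[row]:
  step 1: row=2, L[2]='$', prepend. Next row=LF[2]=0
  step 2: row=0, L[0]='b', prepend. Next row=LF[0]=9
  step 3: row=9, L[9]='D', prepend. Next row=LF[9]=4
  step 4: row=4, L[4]='D', prepend. Next row=LF[4]=3
  step 5: row=3, L[3]='a', prepend. Next row=LF[3]=6
  step 6: row=6, L[6]='2', prepend. Next row=LF[6]=1
  step 7: row=1, L[1]='a', prepend. Next row=LF[1]=5
  step 8: row=5, L[5]='a', prepend. Next row=LF[5]=7
  step 9: row=7, L[7]='b', prepend. Next row=LF[7]=10
  step 10: row=10, L[10]='a', prepend. Next row=LF[10]=8
  step 11: row=8, L[8]='2', prepend. Next row=LF[8]=2
Reversed output: 2abaa2aDDb$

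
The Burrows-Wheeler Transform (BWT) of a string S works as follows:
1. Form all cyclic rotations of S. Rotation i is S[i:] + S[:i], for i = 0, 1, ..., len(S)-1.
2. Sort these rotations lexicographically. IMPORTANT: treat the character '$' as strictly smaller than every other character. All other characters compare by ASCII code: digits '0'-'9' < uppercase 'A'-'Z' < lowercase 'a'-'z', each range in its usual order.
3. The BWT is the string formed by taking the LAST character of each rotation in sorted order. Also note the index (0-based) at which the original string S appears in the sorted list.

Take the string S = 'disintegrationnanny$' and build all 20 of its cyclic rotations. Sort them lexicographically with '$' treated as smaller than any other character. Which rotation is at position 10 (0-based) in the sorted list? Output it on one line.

All 20 rotations (rotation i = S[i:]+S[:i]):
  rot[0] = disintegrationnanny$
  rot[1] = isintegrationnanny$d
  rot[2] = sintegrationnanny$di
  rot[3] = integrationnanny$dis
  rot[4] = ntegrationnanny$disi
  rot[5] = tegrationnanny$disin
  rot[6] = egrationnanny$disint
  rot[7] = grationnanny$disinte
  rot[8] = rationnanny$disinteg
  rot[9] = ationnanny$disintegr
  rot[10] = tionnanny$disintegra
  rot[11] = ionnanny$disintegrat
  rot[12] = onnanny$disintegrati
  rot[13] = nnanny$disintegratio
  rot[14] = nanny$disintegration
  rot[15] = anny$disintegrationn
  rot[16] = nny$disintegrationna
  rot[17] = ny$disintegrationnan
  rot[18] = y$disintegrationnann
  rot[19] = $disintegrationnanny
Sorted (with $ < everything):
  sorted[0] = $disintegrationnanny
  sorted[1] = anny$disintegrationn
  sorted[2] = ationnanny$disintegr
  sorted[3] = disintegrationnanny$
  sorted[4] = egrationnanny$disint
  sorted[5] = grationnanny$disinte
  sorted[6] = integrationnanny$dis
  sorted[7] = ionnanny$disintegrat
  sorted[8] = isintegrationnanny$d
  sorted[9] = nanny$disintegration
  sorted[10] = nnanny$disintegratio
  sorted[11] = nny$disintegrationna
  sorted[12] = ntegrationnanny$disi
  sorted[13] = ny$disintegrationnan
  sorted[14] = onnanny$disintegrati
  sorted[15] = rationnanny$disinteg
  sorted[16] = sintegrationnanny$di
  sorted[17] = tegrationnanny$disin
  sorted[18] = tionnanny$disintegra
  sorted[19] = y$disintegrationnann
sorted[10] = nnanny$disintegratio

Answer: nnanny$disintegratio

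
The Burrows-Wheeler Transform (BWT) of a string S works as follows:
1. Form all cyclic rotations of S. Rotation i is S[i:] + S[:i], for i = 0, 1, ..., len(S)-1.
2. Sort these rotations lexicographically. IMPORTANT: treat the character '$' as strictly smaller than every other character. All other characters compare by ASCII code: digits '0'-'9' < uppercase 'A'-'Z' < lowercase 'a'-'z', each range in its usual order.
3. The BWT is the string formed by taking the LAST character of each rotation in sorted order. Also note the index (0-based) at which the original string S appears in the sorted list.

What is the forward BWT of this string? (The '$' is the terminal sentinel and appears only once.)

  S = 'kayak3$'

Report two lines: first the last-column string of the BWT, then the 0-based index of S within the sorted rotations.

All 7 rotations (rotation i = S[i:]+S[:i]):
  rot[0] = kayak3$
  rot[1] = ayak3$k
  rot[2] = yak3$ka
  rot[3] = ak3$kay
  rot[4] = k3$kaya
  rot[5] = 3$kayak
  rot[6] = $kayak3
Sorted (with $ < everything):
  sorted[0] = $kayak3  (last char: '3')
  sorted[1] = 3$kayak  (last char: 'k')
  sorted[2] = ak3$kay  (last char: 'y')
  sorted[3] = ayak3$k  (last char: 'k')
  sorted[4] = k3$kaya  (last char: 'a')
  sorted[5] = kayak3$  (last char: '$')
  sorted[6] = yak3$ka  (last char: 'a')
Last column: 3kyka$a
Original string S is at sorted index 5

Answer: 3kyka$a
5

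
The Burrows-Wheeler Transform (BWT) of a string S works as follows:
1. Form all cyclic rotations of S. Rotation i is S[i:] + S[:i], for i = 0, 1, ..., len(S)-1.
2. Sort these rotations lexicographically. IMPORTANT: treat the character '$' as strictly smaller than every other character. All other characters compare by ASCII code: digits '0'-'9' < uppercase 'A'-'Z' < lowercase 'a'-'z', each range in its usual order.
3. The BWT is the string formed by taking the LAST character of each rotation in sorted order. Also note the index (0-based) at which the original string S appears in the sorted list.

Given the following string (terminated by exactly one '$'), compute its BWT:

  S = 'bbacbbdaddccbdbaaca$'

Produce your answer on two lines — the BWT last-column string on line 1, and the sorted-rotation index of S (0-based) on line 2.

All 20 rotations (rotation i = S[i:]+S[:i]):
  rot[0] = bbacbbdaddccbdbaaca$
  rot[1] = bacbbdaddccbdbaaca$b
  rot[2] = acbbdaddccbdbaaca$bb
  rot[3] = cbbdaddccbdbaaca$bba
  rot[4] = bbdaddccbdbaaca$bbac
  rot[5] = bdaddccbdbaaca$bbacb
  rot[6] = daddccbdbaaca$bbacbb
  rot[7] = addccbdbaaca$bbacbbd
  rot[8] = ddccbdbaaca$bbacbbda
  rot[9] = dccbdbaaca$bbacbbdad
  rot[10] = ccbdbaaca$bbacbbdadd
  rot[11] = cbdbaaca$bbacbbdaddc
  rot[12] = bdbaaca$bbacbbdaddcc
  rot[13] = dbaaca$bbacbbdaddccb
  rot[14] = baaca$bbacbbdaddccbd
  rot[15] = aaca$bbacbbdaddccbdb
  rot[16] = aca$bbacbbdaddccbdba
  rot[17] = ca$bbacbbdaddccbdbaa
  rot[18] = a$bbacbbdaddccbdbaac
  rot[19] = $bbacbbdaddccbdbaaca
Sorted (with $ < everything):
  sorted[0] = $bbacbbdaddccbdbaaca  (last char: 'a')
  sorted[1] = a$bbacbbdaddccbdbaac  (last char: 'c')
  sorted[2] = aaca$bbacbbdaddccbdb  (last char: 'b')
  sorted[3] = aca$bbacbbdaddccbdba  (last char: 'a')
  sorted[4] = acbbdaddccbdbaaca$bb  (last char: 'b')
  sorted[5] = addccbdbaaca$bbacbbd  (last char: 'd')
  sorted[6] = baaca$bbacbbdaddccbd  (last char: 'd')
  sorted[7] = bacbbdaddccbdbaaca$b  (last char: 'b')
  sorted[8] = bbacbbdaddccbdbaaca$  (last char: '$')
  sorted[9] = bbdaddccbdbaaca$bbac  (last char: 'c')
  sorted[10] = bdaddccbdbaaca$bbacb  (last char: 'b')
  sorted[11] = bdbaaca$bbacbbdaddcc  (last char: 'c')
  sorted[12] = ca$bbacbbdaddccbdbaa  (last char: 'a')
  sorted[13] = cbbdaddccbdbaaca$bba  (last char: 'a')
  sorted[14] = cbdbaaca$bbacbbdaddc  (last char: 'c')
  sorted[15] = ccbdbaaca$bbacbbdadd  (last char: 'd')
  sorted[16] = daddccbdbaaca$bbacbb  (last char: 'b')
  sorted[17] = dbaaca$bbacbbdaddccb  (last char: 'b')
  sorted[18] = dccbdbaaca$bbacbbdad  (last char: 'd')
  sorted[19] = ddccbdbaaca$bbacbbda  (last char: 'a')
Last column: acbabddb$cbcaacdbbda
Original string S is at sorted index 8

Answer: acbabddb$cbcaacdbbda
8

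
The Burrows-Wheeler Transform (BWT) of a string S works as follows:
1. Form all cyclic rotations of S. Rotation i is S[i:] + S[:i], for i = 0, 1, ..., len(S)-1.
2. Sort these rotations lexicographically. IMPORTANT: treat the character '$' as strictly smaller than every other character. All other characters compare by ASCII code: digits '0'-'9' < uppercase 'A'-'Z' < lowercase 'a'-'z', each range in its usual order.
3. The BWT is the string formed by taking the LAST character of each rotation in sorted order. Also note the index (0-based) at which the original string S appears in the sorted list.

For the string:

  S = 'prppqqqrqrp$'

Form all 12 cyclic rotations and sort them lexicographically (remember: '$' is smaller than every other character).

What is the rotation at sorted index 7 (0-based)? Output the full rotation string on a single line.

Answer: qrp$prppqqqr

Derivation:
All 12 rotations (rotation i = S[i:]+S[:i]):
  rot[0] = prppqqqrqrp$
  rot[1] = rppqqqrqrp$p
  rot[2] = ppqqqrqrp$pr
  rot[3] = pqqqrqrp$prp
  rot[4] = qqqrqrp$prpp
  rot[5] = qqrqrp$prppq
  rot[6] = qrqrp$prppqq
  rot[7] = rqrp$prppqqq
  rot[8] = qrp$prppqqqr
  rot[9] = rp$prppqqqrq
  rot[10] = p$prppqqqrqr
  rot[11] = $prppqqqrqrp
Sorted (with $ < everything):
  sorted[0] = $prppqqqrqrp
  sorted[1] = p$prppqqqrqr
  sorted[2] = ppqqqrqrp$pr
  sorted[3] = pqqqrqrp$prp
  sorted[4] = prppqqqrqrp$
  sorted[5] = qqqrqrp$prpp
  sorted[6] = qqrqrp$prppq
  sorted[7] = qrp$prppqqqr
  sorted[8] = qrqrp$prppqq
  sorted[9] = rp$prppqqqrq
  sorted[10] = rppqqqrqrp$p
  sorted[11] = rqrp$prppqqq
sorted[7] = qrp$prppqqqr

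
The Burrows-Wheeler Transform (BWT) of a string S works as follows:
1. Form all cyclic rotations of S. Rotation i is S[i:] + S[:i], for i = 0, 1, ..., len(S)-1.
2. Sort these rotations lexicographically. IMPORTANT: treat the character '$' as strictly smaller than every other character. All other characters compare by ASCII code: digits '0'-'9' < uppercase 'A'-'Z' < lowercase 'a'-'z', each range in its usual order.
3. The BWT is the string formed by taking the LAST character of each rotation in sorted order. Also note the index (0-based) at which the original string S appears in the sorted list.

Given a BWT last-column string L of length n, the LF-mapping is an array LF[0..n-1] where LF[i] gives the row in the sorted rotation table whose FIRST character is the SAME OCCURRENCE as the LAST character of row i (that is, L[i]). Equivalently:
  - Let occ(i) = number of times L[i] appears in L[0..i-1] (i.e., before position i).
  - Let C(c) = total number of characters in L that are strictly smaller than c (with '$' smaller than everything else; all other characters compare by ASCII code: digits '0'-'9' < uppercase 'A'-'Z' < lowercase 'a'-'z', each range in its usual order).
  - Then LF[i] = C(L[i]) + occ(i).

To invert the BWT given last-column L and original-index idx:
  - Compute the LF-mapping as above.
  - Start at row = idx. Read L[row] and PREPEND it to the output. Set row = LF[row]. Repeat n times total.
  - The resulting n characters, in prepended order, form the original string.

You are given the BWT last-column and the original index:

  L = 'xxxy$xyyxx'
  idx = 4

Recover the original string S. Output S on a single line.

Answer: xxyxyyxxx$

Derivation:
LF mapping: 1 2 3 7 0 4 8 9 5 6
Walk LF starting at row 4, prepending L[row]:
  step 1: row=4, L[4]='$', prepend. Next row=LF[4]=0
  step 2: row=0, L[0]='x', prepend. Next row=LF[0]=1
  step 3: row=1, L[1]='x', prepend. Next row=LF[1]=2
  step 4: row=2, L[2]='x', prepend. Next row=LF[2]=3
  step 5: row=3, L[3]='y', prepend. Next row=LF[3]=7
  step 6: row=7, L[7]='y', prepend. Next row=LF[7]=9
  step 7: row=9, L[9]='x', prepend. Next row=LF[9]=6
  step 8: row=6, L[6]='y', prepend. Next row=LF[6]=8
  step 9: row=8, L[8]='x', prepend. Next row=LF[8]=5
  step 10: row=5, L[5]='x', prepend. Next row=LF[5]=4
Reversed output: xxyxyyxxx$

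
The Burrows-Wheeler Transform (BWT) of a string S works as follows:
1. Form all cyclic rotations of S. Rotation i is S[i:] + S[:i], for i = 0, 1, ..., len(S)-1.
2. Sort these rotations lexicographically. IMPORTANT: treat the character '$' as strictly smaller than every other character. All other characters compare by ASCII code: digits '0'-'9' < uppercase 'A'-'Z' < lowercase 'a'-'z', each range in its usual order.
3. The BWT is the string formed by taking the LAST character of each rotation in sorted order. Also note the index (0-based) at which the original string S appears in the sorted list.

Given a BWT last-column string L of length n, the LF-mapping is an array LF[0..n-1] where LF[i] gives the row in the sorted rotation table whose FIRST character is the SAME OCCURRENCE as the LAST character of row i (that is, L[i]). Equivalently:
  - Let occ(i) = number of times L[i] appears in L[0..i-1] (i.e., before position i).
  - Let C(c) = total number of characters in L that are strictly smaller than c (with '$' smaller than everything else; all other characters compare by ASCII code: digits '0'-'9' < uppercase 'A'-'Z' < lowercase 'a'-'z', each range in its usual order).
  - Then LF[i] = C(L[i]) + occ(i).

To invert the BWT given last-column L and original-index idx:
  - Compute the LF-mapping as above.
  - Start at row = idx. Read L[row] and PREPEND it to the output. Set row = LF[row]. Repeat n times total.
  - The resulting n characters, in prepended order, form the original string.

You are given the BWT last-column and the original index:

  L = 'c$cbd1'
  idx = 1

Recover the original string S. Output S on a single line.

Answer: 1dcbc$

Derivation:
LF mapping: 3 0 4 2 5 1
Walk LF starting at row 1, prepending L[row]:
  step 1: row=1, L[1]='$', prepend. Next row=LF[1]=0
  step 2: row=0, L[0]='c', prepend. Next row=LF[0]=3
  step 3: row=3, L[3]='b', prepend. Next row=LF[3]=2
  step 4: row=2, L[2]='c', prepend. Next row=LF[2]=4
  step 5: row=4, L[4]='d', prepend. Next row=LF[4]=5
  step 6: row=5, L[5]='1', prepend. Next row=LF[5]=1
Reversed output: 1dcbc$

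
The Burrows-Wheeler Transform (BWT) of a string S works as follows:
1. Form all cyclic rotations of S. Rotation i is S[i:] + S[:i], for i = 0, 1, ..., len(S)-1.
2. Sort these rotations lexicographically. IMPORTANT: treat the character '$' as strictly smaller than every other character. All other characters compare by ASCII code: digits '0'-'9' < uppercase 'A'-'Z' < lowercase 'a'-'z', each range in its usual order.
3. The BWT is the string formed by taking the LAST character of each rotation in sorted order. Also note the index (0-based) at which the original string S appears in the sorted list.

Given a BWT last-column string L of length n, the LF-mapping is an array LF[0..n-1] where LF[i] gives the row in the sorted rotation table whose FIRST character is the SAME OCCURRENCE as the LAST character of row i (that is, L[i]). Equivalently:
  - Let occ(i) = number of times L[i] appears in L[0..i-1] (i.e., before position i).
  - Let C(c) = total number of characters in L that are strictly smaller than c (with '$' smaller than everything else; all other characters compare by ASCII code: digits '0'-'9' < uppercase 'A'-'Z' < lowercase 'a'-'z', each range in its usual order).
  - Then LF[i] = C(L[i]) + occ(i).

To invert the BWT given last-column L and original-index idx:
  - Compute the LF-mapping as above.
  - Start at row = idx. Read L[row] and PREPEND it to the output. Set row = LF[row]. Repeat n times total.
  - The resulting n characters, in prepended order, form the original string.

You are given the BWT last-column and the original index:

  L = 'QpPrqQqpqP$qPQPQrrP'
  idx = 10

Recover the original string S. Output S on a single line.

LF mapping: 6 10 1 16 12 7 13 11 14 2 0 15 3 8 4 9 17 18 5
Walk LF starting at row 10, prepending L[row]:
  step 1: row=10, L[10]='$', prepend. Next row=LF[10]=0
  step 2: row=0, L[0]='Q', prepend. Next row=LF[0]=6
  step 3: row=6, L[6]='q', prepend. Next row=LF[6]=13
  step 4: row=13, L[13]='Q', prepend. Next row=LF[13]=8
  step 5: row=8, L[8]='q', prepend. Next row=LF[8]=14
  step 6: row=14, L[14]='P', prepend. Next row=LF[14]=4
  step 7: row=4, L[4]='q', prepend. Next row=LF[4]=12
  step 8: row=12, L[12]='P', prepend. Next row=LF[12]=3
  step 9: row=3, L[3]='r', prepend. Next row=LF[3]=16
  step 10: row=16, L[16]='r', prepend. Next row=LF[16]=17
  step 11: row=17, L[17]='r', prepend. Next row=LF[17]=18
  step 12: row=18, L[18]='P', prepend. Next row=LF[18]=5
  step 13: row=5, L[5]='Q', prepend. Next row=LF[5]=7
  step 14: row=7, L[7]='p', prepend. Next row=LF[7]=11
  step 15: row=11, L[11]='q', prepend. Next row=LF[11]=15
  step 16: row=15, L[15]='Q', prepend. Next row=LF[15]=9
  step 17: row=9, L[9]='P', prepend. Next row=LF[9]=2
  step 18: row=2, L[2]='P', prepend. Next row=LF[2]=1
  step 19: row=1, L[1]='p', prepend. Next row=LF[1]=10
Reversed output: pPPQqpQPrrrPqPqQqQ$

Answer: pPPQqpQPrrrPqPqQqQ$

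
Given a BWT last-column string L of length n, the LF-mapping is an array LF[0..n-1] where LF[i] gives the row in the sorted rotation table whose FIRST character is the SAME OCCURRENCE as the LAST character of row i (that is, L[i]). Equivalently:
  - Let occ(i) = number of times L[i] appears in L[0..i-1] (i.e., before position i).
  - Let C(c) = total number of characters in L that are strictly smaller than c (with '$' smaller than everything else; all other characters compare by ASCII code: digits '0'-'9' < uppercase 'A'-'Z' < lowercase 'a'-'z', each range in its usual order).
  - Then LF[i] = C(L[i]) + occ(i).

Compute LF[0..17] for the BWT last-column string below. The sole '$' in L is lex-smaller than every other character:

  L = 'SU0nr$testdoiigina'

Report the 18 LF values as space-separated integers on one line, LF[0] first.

Answer: 2 3 1 11 14 0 16 6 15 17 5 13 8 9 7 10 12 4

Derivation:
Char counts: '$':1, '0':1, 'S':1, 'U':1, 'a':1, 'd':1, 'e':1, 'g':1, 'i':3, 'n':2, 'o':1, 'r':1, 's':1, 't':2
C (first-col start): C('$')=0, C('0')=1, C('S')=2, C('U')=3, C('a')=4, C('d')=5, C('e')=6, C('g')=7, C('i')=8, C('n')=11, C('o')=13, C('r')=14, C('s')=15, C('t')=16
L[0]='S': occ=0, LF[0]=C('S')+0=2+0=2
L[1]='U': occ=0, LF[1]=C('U')+0=3+0=3
L[2]='0': occ=0, LF[2]=C('0')+0=1+0=1
L[3]='n': occ=0, LF[3]=C('n')+0=11+0=11
L[4]='r': occ=0, LF[4]=C('r')+0=14+0=14
L[5]='$': occ=0, LF[5]=C('$')+0=0+0=0
L[6]='t': occ=0, LF[6]=C('t')+0=16+0=16
L[7]='e': occ=0, LF[7]=C('e')+0=6+0=6
L[8]='s': occ=0, LF[8]=C('s')+0=15+0=15
L[9]='t': occ=1, LF[9]=C('t')+1=16+1=17
L[10]='d': occ=0, LF[10]=C('d')+0=5+0=5
L[11]='o': occ=0, LF[11]=C('o')+0=13+0=13
L[12]='i': occ=0, LF[12]=C('i')+0=8+0=8
L[13]='i': occ=1, LF[13]=C('i')+1=8+1=9
L[14]='g': occ=0, LF[14]=C('g')+0=7+0=7
L[15]='i': occ=2, LF[15]=C('i')+2=8+2=10
L[16]='n': occ=1, LF[16]=C('n')+1=11+1=12
L[17]='a': occ=0, LF[17]=C('a')+0=4+0=4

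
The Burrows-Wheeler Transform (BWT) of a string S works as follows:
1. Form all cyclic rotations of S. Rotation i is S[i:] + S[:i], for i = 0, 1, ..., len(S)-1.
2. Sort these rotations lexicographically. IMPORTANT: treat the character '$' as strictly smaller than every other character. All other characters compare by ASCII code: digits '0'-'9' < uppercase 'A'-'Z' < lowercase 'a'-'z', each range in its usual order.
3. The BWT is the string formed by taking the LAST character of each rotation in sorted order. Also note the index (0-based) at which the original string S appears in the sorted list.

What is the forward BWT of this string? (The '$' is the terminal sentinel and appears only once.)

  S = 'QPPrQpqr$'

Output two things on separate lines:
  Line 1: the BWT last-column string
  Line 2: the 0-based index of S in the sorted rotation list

All 9 rotations (rotation i = S[i:]+S[:i]):
  rot[0] = QPPrQpqr$
  rot[1] = PPrQpqr$Q
  rot[2] = PrQpqr$QP
  rot[3] = rQpqr$QPP
  rot[4] = Qpqr$QPPr
  rot[5] = pqr$QPPrQ
  rot[6] = qr$QPPrQp
  rot[7] = r$QPPrQpq
  rot[8] = $QPPrQpqr
Sorted (with $ < everything):
  sorted[0] = $QPPrQpqr  (last char: 'r')
  sorted[1] = PPrQpqr$Q  (last char: 'Q')
  sorted[2] = PrQpqr$QP  (last char: 'P')
  sorted[3] = QPPrQpqr$  (last char: '$')
  sorted[4] = Qpqr$QPPr  (last char: 'r')
  sorted[5] = pqr$QPPrQ  (last char: 'Q')
  sorted[6] = qr$QPPrQp  (last char: 'p')
  sorted[7] = r$QPPrQpq  (last char: 'q')
  sorted[8] = rQpqr$QPP  (last char: 'P')
Last column: rQP$rQpqP
Original string S is at sorted index 3

Answer: rQP$rQpqP
3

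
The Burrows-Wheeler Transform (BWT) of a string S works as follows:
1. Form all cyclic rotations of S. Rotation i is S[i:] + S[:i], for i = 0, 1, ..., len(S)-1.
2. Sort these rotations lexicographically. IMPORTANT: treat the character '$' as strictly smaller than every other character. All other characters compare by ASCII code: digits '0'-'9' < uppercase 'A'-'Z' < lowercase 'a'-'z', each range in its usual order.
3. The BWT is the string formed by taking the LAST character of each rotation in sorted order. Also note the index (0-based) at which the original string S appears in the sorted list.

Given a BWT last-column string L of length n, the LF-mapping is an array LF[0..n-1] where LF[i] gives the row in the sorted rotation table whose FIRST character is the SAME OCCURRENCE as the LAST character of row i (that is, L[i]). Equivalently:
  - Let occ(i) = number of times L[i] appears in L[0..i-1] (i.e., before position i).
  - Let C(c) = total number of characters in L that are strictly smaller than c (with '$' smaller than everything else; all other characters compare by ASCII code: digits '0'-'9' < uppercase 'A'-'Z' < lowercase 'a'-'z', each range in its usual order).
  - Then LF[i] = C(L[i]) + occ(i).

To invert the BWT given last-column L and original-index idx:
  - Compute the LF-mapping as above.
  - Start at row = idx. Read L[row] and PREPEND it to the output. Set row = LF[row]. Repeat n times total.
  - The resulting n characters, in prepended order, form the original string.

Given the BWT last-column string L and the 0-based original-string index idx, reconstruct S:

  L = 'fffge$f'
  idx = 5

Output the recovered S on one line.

Answer: fgfeff$

Derivation:
LF mapping: 2 3 4 6 1 0 5
Walk LF starting at row 5, prepending L[row]:
  step 1: row=5, L[5]='$', prepend. Next row=LF[5]=0
  step 2: row=0, L[0]='f', prepend. Next row=LF[0]=2
  step 3: row=2, L[2]='f', prepend. Next row=LF[2]=4
  step 4: row=4, L[4]='e', prepend. Next row=LF[4]=1
  step 5: row=1, L[1]='f', prepend. Next row=LF[1]=3
  step 6: row=3, L[3]='g', prepend. Next row=LF[3]=6
  step 7: row=6, L[6]='f', prepend. Next row=LF[6]=5
Reversed output: fgfeff$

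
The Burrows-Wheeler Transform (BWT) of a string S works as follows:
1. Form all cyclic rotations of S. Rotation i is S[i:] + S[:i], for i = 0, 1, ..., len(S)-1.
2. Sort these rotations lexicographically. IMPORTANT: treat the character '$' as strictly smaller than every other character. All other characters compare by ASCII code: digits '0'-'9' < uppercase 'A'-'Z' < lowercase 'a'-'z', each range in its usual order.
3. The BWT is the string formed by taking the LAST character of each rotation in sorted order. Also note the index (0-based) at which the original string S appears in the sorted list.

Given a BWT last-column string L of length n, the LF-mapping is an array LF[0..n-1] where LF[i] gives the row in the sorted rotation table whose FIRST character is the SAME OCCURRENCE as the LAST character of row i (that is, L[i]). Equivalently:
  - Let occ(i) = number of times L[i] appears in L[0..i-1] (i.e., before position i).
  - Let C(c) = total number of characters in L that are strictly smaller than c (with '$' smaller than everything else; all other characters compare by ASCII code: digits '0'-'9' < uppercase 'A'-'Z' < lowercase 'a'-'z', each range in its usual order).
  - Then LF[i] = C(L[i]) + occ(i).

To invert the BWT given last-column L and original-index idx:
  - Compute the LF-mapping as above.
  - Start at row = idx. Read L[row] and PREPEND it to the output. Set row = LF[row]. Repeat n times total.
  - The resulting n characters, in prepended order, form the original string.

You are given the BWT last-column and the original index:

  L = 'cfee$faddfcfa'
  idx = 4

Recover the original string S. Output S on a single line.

Answer: cfdeafffadec$

Derivation:
LF mapping: 3 9 7 8 0 10 1 5 6 11 4 12 2
Walk LF starting at row 4, prepending L[row]:
  step 1: row=4, L[4]='$', prepend. Next row=LF[4]=0
  step 2: row=0, L[0]='c', prepend. Next row=LF[0]=3
  step 3: row=3, L[3]='e', prepend. Next row=LF[3]=8
  step 4: row=8, L[8]='d', prepend. Next row=LF[8]=6
  step 5: row=6, L[6]='a', prepend. Next row=LF[6]=1
  step 6: row=1, L[1]='f', prepend. Next row=LF[1]=9
  step 7: row=9, L[9]='f', prepend. Next row=LF[9]=11
  step 8: row=11, L[11]='f', prepend. Next row=LF[11]=12
  step 9: row=12, L[12]='a', prepend. Next row=LF[12]=2
  step 10: row=2, L[2]='e', prepend. Next row=LF[2]=7
  step 11: row=7, L[7]='d', prepend. Next row=LF[7]=5
  step 12: row=5, L[5]='f', prepend. Next row=LF[5]=10
  step 13: row=10, L[10]='c', prepend. Next row=LF[10]=4
Reversed output: cfdeafffadec$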